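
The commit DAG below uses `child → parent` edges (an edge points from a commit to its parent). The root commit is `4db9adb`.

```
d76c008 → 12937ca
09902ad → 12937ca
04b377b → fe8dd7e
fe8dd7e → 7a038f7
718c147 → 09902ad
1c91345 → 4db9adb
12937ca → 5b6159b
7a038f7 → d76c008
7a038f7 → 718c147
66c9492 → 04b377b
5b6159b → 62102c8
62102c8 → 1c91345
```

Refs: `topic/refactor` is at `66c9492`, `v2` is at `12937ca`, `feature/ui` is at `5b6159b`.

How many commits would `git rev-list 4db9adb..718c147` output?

6

Reachable from 718c147: {09902ad, 12937ca, 1c91345, 4db9adb, 5b6159b, 62102c8, 718c147}.
Reachable from 4db9adb: {4db9adb}.
In 718c147's history but not 4db9adb's: {09902ad, 12937ca, 1c91345, 5b6159b, 62102c8, 718c147} — 6 commits.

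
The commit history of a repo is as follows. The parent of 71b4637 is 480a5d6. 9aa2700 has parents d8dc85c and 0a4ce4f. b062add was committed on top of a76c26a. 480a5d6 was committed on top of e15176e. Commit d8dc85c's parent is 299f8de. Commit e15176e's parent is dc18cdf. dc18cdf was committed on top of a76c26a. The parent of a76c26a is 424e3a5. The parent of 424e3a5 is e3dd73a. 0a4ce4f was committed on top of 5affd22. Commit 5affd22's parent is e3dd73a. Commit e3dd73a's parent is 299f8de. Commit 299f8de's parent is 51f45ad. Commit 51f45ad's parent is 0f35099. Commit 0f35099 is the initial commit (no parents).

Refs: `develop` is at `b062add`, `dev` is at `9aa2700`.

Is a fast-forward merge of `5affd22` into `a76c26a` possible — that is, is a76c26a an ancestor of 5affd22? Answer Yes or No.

No

A fast-forward from a76c26a to 5affd22 is possible iff a76c26a is an ancestor of 5affd22.
Ancestors of 5affd22: {0f35099, 299f8de, 51f45ad, 5affd22, e3dd73a}.
a76c26a is not among them, so fast-forward is not possible.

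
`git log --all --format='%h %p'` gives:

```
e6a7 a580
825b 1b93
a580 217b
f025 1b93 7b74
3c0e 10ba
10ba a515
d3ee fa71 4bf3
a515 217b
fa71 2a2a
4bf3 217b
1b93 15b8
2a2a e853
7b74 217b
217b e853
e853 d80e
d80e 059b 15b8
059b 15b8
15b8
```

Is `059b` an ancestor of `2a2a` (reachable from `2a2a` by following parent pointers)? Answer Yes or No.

Ancestors of 2a2a (commits reachable by following parents): {059b, 15b8, 2a2a, d80e, e853}.
059b is in that set, so it is an ancestor of 2a2a.

Yes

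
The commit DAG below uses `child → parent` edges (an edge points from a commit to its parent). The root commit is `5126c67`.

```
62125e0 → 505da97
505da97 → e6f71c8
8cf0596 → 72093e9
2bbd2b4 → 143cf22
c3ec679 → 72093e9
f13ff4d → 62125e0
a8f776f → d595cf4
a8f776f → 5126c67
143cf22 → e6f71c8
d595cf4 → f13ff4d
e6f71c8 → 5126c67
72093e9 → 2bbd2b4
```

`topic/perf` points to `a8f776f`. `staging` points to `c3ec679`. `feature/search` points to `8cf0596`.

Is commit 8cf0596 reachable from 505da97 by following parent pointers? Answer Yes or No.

Ancestors of 505da97: {505da97, 5126c67, e6f71c8}.
8cf0596 is not in that set, so it is not an ancestor of 505da97.

No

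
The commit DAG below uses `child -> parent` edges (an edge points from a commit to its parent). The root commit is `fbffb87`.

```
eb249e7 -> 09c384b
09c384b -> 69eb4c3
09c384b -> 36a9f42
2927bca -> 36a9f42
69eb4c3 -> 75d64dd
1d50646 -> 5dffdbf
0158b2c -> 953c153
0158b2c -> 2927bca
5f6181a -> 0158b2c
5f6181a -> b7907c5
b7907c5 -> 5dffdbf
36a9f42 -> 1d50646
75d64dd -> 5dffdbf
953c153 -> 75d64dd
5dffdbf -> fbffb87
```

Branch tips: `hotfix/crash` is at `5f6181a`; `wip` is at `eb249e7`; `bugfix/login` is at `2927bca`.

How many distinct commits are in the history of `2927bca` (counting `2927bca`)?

5

Walking parent pointers from 2927bca: reachable set = {1d50646, 2927bca, 36a9f42, 5dffdbf, fbffb87}.
That is 5 commits.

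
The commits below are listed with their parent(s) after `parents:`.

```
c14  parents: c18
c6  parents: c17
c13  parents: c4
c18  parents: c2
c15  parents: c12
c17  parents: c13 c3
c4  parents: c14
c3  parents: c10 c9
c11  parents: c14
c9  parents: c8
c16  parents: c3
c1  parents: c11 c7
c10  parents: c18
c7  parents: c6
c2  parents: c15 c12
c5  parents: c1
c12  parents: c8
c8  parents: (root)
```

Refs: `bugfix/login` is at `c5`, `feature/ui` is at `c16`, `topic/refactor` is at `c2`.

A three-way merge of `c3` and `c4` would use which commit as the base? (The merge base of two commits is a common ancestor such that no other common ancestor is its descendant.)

Ancestors of c3: {c10, c12, c15, c18, c2, c3, c8, c9}.
Ancestors of c4: {c12, c14, c15, c18, c2, c4, c8}.
Common ancestors: {c12, c15, c18, c2, c8}.
Among these, c18 is not an ancestor of any other common ancestor — it is the merge base.

c18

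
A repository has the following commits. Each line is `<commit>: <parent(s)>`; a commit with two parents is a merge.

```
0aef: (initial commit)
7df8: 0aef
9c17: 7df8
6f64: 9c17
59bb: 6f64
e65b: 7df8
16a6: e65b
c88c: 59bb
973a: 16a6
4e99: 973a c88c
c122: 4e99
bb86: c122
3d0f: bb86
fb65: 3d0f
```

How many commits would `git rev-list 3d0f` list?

13

Walking parent pointers from 3d0f: reachable set = {0aef, 16a6, 3d0f, 4e99, 59bb, 6f64, 7df8, 973a, 9c17, bb86, c122, c88c, e65b}.
That is 13 commits.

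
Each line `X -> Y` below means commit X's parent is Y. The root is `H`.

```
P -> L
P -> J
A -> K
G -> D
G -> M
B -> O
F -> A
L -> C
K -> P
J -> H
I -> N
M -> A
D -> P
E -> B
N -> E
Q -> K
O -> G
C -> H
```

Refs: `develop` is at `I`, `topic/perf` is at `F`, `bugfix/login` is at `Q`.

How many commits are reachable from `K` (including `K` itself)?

Walking parent pointers from K: reachable set = {C, H, J, K, L, P}.
That is 6 commits.

6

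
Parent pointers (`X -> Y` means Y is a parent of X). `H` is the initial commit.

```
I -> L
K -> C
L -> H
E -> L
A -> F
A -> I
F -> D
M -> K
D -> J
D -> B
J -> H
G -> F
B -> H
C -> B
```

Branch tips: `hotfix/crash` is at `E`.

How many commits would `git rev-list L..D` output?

Reachable from D: {B, D, H, J}.
Reachable from L: {H, L}.
In D's history but not L's: {B, D, J} — 3 commits.

3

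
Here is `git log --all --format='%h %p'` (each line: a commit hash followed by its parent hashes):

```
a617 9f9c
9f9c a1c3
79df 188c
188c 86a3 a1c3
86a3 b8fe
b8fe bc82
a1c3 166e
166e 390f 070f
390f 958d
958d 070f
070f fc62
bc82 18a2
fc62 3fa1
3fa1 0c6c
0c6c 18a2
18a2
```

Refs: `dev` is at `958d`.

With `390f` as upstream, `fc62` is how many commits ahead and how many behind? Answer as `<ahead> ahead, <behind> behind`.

0 ahead, 3 behind

Reachable from fc62: {0c6c, 18a2, 3fa1, fc62}.
Reachable from 390f: {070f, 0c6c, 18a2, 390f, 3fa1, 958d, fc62}.
Only in fc62's history (ahead): {} — 0.
Only in 390f's history (behind): {070f, 390f, 958d} — 3.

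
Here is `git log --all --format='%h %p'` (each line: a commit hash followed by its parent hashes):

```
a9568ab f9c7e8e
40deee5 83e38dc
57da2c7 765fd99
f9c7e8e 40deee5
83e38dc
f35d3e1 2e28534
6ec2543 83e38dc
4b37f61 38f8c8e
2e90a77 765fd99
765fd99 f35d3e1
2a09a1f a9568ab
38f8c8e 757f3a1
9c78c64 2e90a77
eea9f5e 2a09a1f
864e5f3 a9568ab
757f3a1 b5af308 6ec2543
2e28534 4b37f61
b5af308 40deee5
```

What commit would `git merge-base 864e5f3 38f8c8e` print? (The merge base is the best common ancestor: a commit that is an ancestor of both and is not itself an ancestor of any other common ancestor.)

Ancestors of 864e5f3: {40deee5, 83e38dc, 864e5f3, a9568ab, f9c7e8e}.
Ancestors of 38f8c8e: {38f8c8e, 40deee5, 6ec2543, 757f3a1, 83e38dc, b5af308}.
Common ancestors: {40deee5, 83e38dc}.
Among these, 40deee5 is not an ancestor of any other common ancestor — it is the merge base.

40deee5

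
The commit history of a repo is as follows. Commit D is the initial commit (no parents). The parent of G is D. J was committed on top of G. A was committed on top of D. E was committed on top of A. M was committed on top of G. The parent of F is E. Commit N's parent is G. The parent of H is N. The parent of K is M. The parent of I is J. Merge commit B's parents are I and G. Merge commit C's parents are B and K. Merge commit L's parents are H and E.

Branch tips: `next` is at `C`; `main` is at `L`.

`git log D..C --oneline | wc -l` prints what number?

Reachable from C: {B, C, D, G, I, J, K, M}.
Reachable from D: {D}.
In C's history but not D's: {B, C, G, I, J, K, M} — 7 commits.

7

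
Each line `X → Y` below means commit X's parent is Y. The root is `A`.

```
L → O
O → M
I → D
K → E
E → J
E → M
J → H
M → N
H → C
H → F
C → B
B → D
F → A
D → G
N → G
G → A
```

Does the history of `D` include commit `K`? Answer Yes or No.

No

Ancestors of D: {A, D, G}.
K is not in that set, so it is not an ancestor of D.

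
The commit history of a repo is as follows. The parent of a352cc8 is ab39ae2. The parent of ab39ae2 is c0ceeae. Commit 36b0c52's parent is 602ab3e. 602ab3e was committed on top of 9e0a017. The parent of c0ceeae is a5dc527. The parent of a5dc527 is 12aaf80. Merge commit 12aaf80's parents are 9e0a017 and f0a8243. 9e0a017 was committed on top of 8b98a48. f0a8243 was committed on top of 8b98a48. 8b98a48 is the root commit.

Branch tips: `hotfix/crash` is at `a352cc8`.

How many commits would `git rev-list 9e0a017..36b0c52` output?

Reachable from 36b0c52: {36b0c52, 602ab3e, 8b98a48, 9e0a017}.
Reachable from 9e0a017: {8b98a48, 9e0a017}.
In 36b0c52's history but not 9e0a017's: {36b0c52, 602ab3e} — 2 commits.

2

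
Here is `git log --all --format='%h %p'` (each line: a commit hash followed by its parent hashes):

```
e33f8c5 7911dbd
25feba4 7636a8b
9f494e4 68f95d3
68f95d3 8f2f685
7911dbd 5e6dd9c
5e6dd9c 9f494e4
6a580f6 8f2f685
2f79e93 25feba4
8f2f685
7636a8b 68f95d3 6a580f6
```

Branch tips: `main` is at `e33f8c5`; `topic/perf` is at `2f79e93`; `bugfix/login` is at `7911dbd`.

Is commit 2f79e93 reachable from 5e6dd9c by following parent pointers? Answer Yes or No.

Ancestors of 5e6dd9c: {5e6dd9c, 68f95d3, 8f2f685, 9f494e4}.
2f79e93 is not in that set, so it is not an ancestor of 5e6dd9c.

No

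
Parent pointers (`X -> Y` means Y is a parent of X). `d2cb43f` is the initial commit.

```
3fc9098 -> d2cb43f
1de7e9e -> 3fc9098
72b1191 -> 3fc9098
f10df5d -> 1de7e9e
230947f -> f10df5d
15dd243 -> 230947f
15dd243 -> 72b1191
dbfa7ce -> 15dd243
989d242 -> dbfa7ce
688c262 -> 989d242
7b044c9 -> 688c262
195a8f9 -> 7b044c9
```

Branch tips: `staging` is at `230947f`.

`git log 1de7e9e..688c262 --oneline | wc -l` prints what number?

7

Reachable from 688c262: {15dd243, 1de7e9e, 230947f, 3fc9098, 688c262, 72b1191, 989d242, d2cb43f, dbfa7ce, f10df5d}.
Reachable from 1de7e9e: {1de7e9e, 3fc9098, d2cb43f}.
In 688c262's history but not 1de7e9e's: {15dd243, 230947f, 688c262, 72b1191, 989d242, dbfa7ce, f10df5d} — 7 commits.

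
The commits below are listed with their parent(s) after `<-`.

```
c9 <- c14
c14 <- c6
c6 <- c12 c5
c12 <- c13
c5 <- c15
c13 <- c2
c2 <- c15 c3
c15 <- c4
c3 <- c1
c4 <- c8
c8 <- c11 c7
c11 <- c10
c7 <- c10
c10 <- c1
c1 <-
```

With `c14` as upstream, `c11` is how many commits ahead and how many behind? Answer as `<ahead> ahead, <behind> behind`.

Reachable from c11: {c1, c10, c11}.
Reachable from c14: {c1, c10, c11, c12, c13, c14, c15, c2, c3, c4, c5, c6, c7, c8}.
Only in c11's history (ahead): {} — 0.
Only in c14's history (behind): {c12, c13, c14, c15, c2, c3, c4, c5, c6, c7, c8} — 11.

0 ahead, 11 behind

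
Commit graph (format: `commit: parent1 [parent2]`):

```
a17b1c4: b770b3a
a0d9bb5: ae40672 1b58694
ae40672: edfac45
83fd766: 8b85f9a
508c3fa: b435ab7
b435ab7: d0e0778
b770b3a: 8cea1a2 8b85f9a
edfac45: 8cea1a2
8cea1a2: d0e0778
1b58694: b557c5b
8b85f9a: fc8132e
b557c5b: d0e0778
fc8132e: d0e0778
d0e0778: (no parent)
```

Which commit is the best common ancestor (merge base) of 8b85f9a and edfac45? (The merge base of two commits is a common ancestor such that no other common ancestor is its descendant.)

d0e0778

Ancestors of 8b85f9a: {8b85f9a, d0e0778, fc8132e}.
Ancestors of edfac45: {8cea1a2, d0e0778, edfac45}.
Common ancestors: {d0e0778}.
The only common ancestor is d0e0778, so it is the merge base.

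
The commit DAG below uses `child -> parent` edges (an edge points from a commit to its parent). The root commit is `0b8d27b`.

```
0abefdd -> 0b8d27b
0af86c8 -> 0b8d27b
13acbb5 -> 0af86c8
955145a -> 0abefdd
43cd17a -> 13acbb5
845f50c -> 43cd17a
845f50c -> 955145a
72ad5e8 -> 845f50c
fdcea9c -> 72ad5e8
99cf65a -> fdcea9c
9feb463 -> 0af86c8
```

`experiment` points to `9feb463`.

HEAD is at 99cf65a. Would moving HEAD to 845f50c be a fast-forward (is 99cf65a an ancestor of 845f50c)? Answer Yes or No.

A fast-forward from 99cf65a to 845f50c is possible iff 99cf65a is an ancestor of 845f50c.
Ancestors of 845f50c: {0abefdd, 0af86c8, 0b8d27b, 13acbb5, 43cd17a, 845f50c, 955145a}.
99cf65a is not among them, so fast-forward is not possible.

No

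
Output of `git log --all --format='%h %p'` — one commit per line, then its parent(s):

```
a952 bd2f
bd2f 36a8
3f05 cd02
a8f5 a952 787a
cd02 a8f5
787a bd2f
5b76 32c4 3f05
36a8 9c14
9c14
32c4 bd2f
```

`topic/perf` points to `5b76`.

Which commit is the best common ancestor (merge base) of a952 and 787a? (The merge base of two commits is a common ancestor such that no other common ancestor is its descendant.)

bd2f

Ancestors of a952: {36a8, 9c14, a952, bd2f}.
Ancestors of 787a: {36a8, 787a, 9c14, bd2f}.
Common ancestors: {36a8, 9c14, bd2f}.
Among these, bd2f is not an ancestor of any other common ancestor — it is the merge base.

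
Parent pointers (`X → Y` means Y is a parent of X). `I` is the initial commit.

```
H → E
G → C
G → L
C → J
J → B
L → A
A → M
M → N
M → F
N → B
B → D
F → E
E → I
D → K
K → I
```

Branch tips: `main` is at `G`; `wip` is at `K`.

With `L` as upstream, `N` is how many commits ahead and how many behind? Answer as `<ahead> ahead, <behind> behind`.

Reachable from N: {B, D, I, K, N}.
Reachable from L: {A, B, D, E, F, I, K, L, M, N}.
Only in N's history (ahead): {} — 0.
Only in L's history (behind): {A, E, F, L, M} — 5.

0 ahead, 5 behind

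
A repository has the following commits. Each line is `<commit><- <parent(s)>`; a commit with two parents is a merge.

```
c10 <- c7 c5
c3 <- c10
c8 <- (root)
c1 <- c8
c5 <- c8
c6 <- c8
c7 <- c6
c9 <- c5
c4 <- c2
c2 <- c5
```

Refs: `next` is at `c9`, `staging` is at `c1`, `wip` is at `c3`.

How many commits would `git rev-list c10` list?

Walking parent pointers from c10: reachable set = {c10, c5, c6, c7, c8}.
That is 5 commits.

5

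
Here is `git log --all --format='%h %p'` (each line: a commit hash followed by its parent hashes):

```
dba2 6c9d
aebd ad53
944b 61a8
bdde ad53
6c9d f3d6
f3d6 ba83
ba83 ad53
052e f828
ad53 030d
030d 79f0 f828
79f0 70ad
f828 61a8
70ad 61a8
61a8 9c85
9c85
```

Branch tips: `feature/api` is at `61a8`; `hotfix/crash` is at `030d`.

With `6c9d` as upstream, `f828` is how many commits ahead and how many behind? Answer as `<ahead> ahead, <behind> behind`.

0 ahead, 7 behind

Reachable from f828: {61a8, 9c85, f828}.
Reachable from 6c9d: {030d, 61a8, 6c9d, 70ad, 79f0, 9c85, ad53, ba83, f3d6, f828}.
Only in f828's history (ahead): {} — 0.
Only in 6c9d's history (behind): {030d, 6c9d, 70ad, 79f0, ad53, ba83, f3d6} — 7.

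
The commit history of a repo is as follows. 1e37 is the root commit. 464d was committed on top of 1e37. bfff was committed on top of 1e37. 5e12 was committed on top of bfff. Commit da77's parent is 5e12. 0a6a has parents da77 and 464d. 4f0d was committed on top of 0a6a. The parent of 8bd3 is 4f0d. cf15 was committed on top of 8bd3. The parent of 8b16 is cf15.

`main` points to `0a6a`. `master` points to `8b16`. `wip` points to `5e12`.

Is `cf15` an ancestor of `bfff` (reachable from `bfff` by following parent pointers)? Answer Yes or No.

Ancestors of bfff: {1e37, bfff}.
cf15 is not in that set, so it is not an ancestor of bfff.

No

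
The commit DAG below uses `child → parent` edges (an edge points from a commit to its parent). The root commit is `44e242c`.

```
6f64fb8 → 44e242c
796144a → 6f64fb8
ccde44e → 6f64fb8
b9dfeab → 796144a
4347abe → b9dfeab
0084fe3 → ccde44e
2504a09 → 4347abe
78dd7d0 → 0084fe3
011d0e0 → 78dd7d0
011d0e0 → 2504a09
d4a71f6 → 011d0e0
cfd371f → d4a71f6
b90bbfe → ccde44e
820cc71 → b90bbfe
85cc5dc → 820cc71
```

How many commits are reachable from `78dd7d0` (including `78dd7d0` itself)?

5

Walking parent pointers from 78dd7d0: reachable set = {0084fe3, 44e242c, 6f64fb8, 78dd7d0, ccde44e}.
That is 5 commits.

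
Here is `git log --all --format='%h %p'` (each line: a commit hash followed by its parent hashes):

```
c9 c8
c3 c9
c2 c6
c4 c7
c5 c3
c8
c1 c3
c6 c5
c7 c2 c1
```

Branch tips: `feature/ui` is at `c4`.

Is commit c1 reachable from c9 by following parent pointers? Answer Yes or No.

No

Ancestors of c9: {c8, c9}.
c1 is not in that set, so it is not an ancestor of c9.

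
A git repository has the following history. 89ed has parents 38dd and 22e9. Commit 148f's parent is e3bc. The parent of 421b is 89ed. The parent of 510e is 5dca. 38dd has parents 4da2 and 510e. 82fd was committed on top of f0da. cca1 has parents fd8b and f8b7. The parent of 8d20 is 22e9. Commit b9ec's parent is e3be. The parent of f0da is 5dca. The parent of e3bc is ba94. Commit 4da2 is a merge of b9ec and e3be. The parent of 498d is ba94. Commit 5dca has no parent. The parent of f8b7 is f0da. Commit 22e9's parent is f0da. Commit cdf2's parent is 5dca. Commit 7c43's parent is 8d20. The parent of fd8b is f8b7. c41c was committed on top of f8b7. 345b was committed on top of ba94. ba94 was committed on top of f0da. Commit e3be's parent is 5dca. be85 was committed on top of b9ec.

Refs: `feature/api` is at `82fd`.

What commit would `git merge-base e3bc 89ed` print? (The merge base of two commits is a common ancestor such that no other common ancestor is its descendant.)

Ancestors of e3bc: {5dca, ba94, e3bc, f0da}.
Ancestors of 89ed: {22e9, 38dd, 4da2, 510e, 5dca, 89ed, b9ec, e3be, f0da}.
Common ancestors: {5dca, f0da}.
Among these, f0da is not an ancestor of any other common ancestor — it is the merge base.

f0da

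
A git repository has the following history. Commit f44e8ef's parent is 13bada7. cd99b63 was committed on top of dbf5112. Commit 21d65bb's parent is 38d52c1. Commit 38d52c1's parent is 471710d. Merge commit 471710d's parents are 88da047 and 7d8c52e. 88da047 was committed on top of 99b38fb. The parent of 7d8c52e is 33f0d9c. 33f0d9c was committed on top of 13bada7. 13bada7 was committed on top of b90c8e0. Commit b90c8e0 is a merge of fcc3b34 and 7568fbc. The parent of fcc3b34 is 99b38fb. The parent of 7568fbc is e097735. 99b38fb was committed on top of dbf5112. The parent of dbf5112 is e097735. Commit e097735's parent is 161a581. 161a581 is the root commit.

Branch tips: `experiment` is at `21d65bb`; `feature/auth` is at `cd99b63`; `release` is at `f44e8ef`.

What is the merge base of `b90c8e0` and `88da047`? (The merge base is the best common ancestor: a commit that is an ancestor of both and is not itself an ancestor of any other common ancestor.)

Ancestors of b90c8e0: {161a581, 7568fbc, 99b38fb, b90c8e0, dbf5112, e097735, fcc3b34}.
Ancestors of 88da047: {161a581, 88da047, 99b38fb, dbf5112, e097735}.
Common ancestors: {161a581, 99b38fb, dbf5112, e097735}.
Among these, 99b38fb is not an ancestor of any other common ancestor — it is the merge base.

99b38fb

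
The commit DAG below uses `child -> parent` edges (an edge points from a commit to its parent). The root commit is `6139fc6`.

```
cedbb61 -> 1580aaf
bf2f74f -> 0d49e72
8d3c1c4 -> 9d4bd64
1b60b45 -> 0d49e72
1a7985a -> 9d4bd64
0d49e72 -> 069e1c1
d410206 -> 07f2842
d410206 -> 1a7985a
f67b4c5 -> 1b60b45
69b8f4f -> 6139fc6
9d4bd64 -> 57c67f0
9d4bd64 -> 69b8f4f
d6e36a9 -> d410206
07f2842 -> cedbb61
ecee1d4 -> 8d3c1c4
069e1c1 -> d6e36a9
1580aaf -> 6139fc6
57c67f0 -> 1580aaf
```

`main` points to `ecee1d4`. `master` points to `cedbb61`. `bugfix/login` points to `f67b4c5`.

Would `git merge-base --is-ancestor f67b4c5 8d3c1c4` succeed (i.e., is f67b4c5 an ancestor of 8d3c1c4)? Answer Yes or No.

No

Ancestors of 8d3c1c4: {1580aaf, 57c67f0, 6139fc6, 69b8f4f, 8d3c1c4, 9d4bd64}.
f67b4c5 is not in that set, so it is not an ancestor of 8d3c1c4.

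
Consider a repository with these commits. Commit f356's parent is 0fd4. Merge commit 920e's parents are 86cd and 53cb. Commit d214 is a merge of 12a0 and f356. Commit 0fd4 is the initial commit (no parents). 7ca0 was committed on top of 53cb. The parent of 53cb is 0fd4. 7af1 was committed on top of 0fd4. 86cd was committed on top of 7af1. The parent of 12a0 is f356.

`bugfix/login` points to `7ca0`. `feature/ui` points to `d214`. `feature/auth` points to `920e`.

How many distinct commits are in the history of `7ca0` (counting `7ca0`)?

3

Walking parent pointers from 7ca0: reachable set = {0fd4, 53cb, 7ca0}.
That is 3 commits.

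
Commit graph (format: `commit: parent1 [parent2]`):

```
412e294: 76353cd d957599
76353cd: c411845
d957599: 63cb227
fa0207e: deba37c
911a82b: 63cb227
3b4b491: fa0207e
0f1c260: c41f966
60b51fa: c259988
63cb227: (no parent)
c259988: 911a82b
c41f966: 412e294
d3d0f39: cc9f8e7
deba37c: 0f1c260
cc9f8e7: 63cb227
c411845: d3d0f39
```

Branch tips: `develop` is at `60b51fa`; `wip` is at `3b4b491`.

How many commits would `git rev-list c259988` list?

Walking parent pointers from c259988: reachable set = {63cb227, 911a82b, c259988}.
That is 3 commits.

3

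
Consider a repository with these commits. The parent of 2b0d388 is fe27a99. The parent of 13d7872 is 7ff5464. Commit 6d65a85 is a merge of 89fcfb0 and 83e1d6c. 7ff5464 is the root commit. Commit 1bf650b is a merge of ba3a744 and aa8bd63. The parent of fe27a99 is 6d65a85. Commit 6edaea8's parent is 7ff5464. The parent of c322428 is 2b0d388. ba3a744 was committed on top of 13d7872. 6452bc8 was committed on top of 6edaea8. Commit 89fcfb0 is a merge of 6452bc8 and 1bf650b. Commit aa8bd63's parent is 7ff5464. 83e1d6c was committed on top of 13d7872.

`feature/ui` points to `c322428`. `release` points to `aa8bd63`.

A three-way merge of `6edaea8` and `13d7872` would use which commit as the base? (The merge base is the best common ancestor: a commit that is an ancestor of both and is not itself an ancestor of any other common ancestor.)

7ff5464

Ancestors of 6edaea8: {6edaea8, 7ff5464}.
Ancestors of 13d7872: {13d7872, 7ff5464}.
Common ancestors: {7ff5464}.
The only common ancestor is 7ff5464, so it is the merge base.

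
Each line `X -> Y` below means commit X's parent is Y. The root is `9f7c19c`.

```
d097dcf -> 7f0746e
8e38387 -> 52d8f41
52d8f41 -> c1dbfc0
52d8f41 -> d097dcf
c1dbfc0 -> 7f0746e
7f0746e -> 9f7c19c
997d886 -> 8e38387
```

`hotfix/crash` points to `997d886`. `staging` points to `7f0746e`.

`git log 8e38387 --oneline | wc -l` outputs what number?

6

Walking parent pointers from 8e38387: reachable set = {52d8f41, 7f0746e, 8e38387, 9f7c19c, c1dbfc0, d097dcf}.
That is 6 commits.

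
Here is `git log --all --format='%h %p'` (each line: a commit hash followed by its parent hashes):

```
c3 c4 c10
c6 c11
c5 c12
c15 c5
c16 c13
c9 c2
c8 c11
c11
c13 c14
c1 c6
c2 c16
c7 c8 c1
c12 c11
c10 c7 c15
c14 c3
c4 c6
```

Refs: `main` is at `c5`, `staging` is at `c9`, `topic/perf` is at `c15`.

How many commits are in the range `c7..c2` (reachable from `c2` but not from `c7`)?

10

Reachable from c2: {c1, c10, c11, c12, c13, c14, c15, c16, c2, c3, c4, c5, c6, c7, c8}.
Reachable from c7: {c1, c11, c6, c7, c8}.
In c2's history but not c7's: {c10, c12, c13, c14, c15, c16, c2, c3, c4, c5} — 10 commits.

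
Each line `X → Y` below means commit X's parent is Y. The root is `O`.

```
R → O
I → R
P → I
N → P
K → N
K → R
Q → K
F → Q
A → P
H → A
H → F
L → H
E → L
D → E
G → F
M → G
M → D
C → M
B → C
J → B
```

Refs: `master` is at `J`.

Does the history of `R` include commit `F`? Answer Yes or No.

Ancestors of R: {O, R}.
F is not in that set, so it is not an ancestor of R.

No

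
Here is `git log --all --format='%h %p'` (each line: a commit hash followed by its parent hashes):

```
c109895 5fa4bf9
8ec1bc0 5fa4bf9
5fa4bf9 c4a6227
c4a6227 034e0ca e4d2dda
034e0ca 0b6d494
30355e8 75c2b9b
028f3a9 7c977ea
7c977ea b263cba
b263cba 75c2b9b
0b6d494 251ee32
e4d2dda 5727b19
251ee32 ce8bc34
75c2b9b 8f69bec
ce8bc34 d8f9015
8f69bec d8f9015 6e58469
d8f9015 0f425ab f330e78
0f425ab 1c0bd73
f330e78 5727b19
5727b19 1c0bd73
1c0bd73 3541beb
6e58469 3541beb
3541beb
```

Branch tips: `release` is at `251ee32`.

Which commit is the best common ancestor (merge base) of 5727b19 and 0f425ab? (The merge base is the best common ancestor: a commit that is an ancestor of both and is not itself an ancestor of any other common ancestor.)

1c0bd73

Ancestors of 5727b19: {1c0bd73, 3541beb, 5727b19}.
Ancestors of 0f425ab: {0f425ab, 1c0bd73, 3541beb}.
Common ancestors: {1c0bd73, 3541beb}.
Among these, 1c0bd73 is not an ancestor of any other common ancestor — it is the merge base.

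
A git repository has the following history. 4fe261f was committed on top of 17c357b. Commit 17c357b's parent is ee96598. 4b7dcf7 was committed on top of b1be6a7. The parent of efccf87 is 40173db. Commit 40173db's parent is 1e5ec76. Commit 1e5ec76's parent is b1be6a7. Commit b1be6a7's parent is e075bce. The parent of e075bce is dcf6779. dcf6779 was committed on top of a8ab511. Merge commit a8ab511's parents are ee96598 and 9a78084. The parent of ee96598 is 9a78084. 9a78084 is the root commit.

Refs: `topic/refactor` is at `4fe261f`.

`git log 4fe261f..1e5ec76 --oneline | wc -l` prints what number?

5

Reachable from 1e5ec76: {1e5ec76, 9a78084, a8ab511, b1be6a7, dcf6779, e075bce, ee96598}.
Reachable from 4fe261f: {17c357b, 4fe261f, 9a78084, ee96598}.
In 1e5ec76's history but not 4fe261f's: {1e5ec76, a8ab511, b1be6a7, dcf6779, e075bce} — 5 commits.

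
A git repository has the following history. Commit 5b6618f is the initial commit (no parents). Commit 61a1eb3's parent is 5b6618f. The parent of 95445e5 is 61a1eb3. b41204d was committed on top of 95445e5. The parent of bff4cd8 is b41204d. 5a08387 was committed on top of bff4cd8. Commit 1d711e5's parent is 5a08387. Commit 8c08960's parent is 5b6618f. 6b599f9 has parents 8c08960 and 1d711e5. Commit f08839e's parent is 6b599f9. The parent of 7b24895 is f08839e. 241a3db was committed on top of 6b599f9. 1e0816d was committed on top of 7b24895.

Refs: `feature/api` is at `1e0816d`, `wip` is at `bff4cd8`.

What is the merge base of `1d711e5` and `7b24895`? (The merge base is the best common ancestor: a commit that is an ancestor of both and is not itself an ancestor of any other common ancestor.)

Ancestors of 1d711e5: {1d711e5, 5a08387, 5b6618f, 61a1eb3, 95445e5, b41204d, bff4cd8}.
Ancestors of 7b24895: {1d711e5, 5a08387, 5b6618f, 61a1eb3, 6b599f9, 7b24895, 8c08960, 95445e5, b41204d, bff4cd8, f08839e}.
Common ancestors: {1d711e5, 5a08387, 5b6618f, 61a1eb3, 95445e5, b41204d, bff4cd8}.
Among these, 1d711e5 is not an ancestor of any other common ancestor — it is the merge base.

1d711e5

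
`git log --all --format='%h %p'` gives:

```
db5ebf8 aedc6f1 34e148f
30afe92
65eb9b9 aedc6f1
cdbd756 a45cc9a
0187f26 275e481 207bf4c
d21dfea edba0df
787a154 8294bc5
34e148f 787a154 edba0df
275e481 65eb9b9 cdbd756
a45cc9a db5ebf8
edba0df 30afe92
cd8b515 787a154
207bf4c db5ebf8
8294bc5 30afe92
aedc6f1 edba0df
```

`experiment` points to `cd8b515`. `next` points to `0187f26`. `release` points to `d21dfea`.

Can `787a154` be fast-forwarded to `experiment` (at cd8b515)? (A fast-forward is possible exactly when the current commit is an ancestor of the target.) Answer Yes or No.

Yes

A fast-forward from 787a154 to cd8b515 is possible iff 787a154 is an ancestor of cd8b515.
Ancestors of cd8b515: {30afe92, 787a154, 8294bc5, cd8b515}.
787a154 is among them, so fast-forward is possible.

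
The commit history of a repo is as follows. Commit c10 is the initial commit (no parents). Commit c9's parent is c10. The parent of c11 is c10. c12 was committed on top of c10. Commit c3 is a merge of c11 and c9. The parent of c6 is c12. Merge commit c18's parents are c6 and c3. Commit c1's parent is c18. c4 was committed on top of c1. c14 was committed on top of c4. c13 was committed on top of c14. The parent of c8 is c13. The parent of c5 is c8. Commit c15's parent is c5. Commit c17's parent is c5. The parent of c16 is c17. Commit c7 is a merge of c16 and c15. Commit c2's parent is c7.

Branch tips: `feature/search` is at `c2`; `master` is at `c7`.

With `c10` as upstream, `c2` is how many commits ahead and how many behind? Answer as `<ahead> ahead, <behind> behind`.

17 ahead, 0 behind

Reachable from c2: {c1, c10, c11, c12, c13, c14, c15, c16, c17, c18, c2, c3, c4, c5, c6, c7, c8, c9}.
Reachable from c10: {c10}.
Only in c2's history (ahead): {c1, c11, c12, c13, c14, c15, c16, c17, c18, c2, c3, c4, c5, c6, c7, c8, c9} — 17.
Only in c10's history (behind): {} — 0.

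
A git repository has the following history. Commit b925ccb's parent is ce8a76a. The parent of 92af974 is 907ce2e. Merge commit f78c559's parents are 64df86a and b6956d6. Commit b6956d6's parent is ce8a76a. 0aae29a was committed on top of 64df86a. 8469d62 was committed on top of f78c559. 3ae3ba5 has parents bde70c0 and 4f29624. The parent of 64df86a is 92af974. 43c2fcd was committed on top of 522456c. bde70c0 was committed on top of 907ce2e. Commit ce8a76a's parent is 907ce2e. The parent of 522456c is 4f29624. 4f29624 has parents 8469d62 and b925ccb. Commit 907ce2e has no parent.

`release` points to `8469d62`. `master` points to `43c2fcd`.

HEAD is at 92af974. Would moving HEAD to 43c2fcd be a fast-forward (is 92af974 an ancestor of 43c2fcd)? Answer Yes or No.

Yes

A fast-forward from 92af974 to 43c2fcd is possible iff 92af974 is an ancestor of 43c2fcd.
Ancestors of 43c2fcd: {43c2fcd, 4f29624, 522456c, 64df86a, 8469d62, 907ce2e, 92af974, b6956d6, b925ccb, ce8a76a, f78c559}.
92af974 is among them, so fast-forward is possible.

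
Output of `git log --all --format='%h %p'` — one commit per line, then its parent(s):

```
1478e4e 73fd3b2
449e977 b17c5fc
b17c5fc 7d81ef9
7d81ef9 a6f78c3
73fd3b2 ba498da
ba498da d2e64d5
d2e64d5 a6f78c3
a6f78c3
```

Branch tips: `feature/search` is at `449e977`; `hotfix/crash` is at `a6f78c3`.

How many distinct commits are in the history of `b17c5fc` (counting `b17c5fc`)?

3

Walking parent pointers from b17c5fc: reachable set = {7d81ef9, a6f78c3, b17c5fc}.
That is 3 commits.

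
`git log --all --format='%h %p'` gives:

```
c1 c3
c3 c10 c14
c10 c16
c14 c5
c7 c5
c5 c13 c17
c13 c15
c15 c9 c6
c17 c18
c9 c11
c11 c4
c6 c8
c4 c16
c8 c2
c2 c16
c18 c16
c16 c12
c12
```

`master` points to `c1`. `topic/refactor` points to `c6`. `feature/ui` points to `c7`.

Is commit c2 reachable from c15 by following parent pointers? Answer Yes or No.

Yes

Ancestors of c15 (commits reachable by following parents): {c11, c12, c15, c16, c2, c4, c6, c8, c9}.
c2 is in that set, so it is an ancestor of c15.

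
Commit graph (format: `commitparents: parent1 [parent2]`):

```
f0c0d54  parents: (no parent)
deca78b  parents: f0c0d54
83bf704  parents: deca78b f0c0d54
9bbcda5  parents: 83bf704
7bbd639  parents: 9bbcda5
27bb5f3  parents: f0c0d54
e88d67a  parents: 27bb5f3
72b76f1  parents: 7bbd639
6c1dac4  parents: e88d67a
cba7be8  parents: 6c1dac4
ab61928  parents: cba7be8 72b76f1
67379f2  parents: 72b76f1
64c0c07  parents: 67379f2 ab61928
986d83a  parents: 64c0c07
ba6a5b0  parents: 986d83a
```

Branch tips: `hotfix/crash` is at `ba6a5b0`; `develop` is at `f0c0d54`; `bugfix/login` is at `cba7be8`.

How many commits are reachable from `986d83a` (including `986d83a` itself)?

14

Walking parent pointers from 986d83a: reachable set = {27bb5f3, 64c0c07, 67379f2, 6c1dac4, 72b76f1, 7bbd639, 83bf704, 986d83a, 9bbcda5, ab61928, cba7be8, deca78b, e88d67a, f0c0d54}.
That is 14 commits.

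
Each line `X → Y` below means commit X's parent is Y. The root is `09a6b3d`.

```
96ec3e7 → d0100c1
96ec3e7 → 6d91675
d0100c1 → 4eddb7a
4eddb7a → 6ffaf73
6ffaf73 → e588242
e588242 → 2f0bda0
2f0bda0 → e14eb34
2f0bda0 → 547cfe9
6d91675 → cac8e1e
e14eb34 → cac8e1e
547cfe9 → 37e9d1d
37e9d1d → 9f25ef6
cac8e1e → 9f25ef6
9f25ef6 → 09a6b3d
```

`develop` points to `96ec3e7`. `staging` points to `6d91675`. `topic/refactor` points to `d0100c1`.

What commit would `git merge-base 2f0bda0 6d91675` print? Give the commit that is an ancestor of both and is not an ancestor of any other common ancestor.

Ancestors of 2f0bda0: {09a6b3d, 2f0bda0, 37e9d1d, 547cfe9, 9f25ef6, cac8e1e, e14eb34}.
Ancestors of 6d91675: {09a6b3d, 6d91675, 9f25ef6, cac8e1e}.
Common ancestors: {09a6b3d, 9f25ef6, cac8e1e}.
Among these, cac8e1e is not an ancestor of any other common ancestor — it is the merge base.

cac8e1e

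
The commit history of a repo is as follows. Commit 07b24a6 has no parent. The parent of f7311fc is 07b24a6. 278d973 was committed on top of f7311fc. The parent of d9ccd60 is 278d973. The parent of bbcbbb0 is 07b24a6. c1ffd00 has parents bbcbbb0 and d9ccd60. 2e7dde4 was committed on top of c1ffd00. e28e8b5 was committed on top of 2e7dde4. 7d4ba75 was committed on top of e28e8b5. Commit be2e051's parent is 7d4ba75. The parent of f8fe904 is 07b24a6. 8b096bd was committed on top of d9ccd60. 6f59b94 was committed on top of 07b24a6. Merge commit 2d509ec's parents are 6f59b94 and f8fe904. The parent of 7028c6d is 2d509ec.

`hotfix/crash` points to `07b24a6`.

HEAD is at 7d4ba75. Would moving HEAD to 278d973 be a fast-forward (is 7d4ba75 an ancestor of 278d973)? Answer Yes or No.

A fast-forward from 7d4ba75 to 278d973 is possible iff 7d4ba75 is an ancestor of 278d973.
Ancestors of 278d973: {07b24a6, 278d973, f7311fc}.
7d4ba75 is not among them, so fast-forward is not possible.

No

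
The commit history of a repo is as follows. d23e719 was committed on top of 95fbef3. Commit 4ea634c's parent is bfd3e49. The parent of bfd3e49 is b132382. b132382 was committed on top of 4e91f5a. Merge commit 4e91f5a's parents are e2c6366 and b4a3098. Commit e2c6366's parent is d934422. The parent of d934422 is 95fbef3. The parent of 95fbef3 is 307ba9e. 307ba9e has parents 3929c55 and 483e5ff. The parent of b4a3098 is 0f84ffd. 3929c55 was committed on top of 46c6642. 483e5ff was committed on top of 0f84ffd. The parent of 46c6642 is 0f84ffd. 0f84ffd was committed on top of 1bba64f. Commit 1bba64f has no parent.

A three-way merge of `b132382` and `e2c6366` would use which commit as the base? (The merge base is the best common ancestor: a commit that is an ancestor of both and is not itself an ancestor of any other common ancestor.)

e2c6366

Ancestors of b132382: {0f84ffd, 1bba64f, 307ba9e, 3929c55, 46c6642, 483e5ff, 4e91f5a, 95fbef3, b132382, b4a3098, d934422, e2c6366}.
Ancestors of e2c6366: {0f84ffd, 1bba64f, 307ba9e, 3929c55, 46c6642, 483e5ff, 95fbef3, d934422, e2c6366}.
Common ancestors: {0f84ffd, 1bba64f, 307ba9e, 3929c55, 46c6642, 483e5ff, 95fbef3, d934422, e2c6366}.
Among these, e2c6366 is not an ancestor of any other common ancestor — it is the merge base.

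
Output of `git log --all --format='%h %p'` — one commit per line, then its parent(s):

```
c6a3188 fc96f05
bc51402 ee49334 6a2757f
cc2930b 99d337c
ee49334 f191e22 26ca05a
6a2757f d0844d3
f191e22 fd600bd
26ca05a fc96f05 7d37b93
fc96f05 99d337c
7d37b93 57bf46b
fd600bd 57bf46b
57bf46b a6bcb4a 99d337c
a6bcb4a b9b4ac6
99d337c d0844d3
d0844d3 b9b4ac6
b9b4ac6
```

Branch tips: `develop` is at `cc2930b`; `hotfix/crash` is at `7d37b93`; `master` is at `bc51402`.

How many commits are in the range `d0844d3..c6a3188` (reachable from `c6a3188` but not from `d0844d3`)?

Reachable from c6a3188: {99d337c, b9b4ac6, c6a3188, d0844d3, fc96f05}.
Reachable from d0844d3: {b9b4ac6, d0844d3}.
In c6a3188's history but not d0844d3's: {99d337c, c6a3188, fc96f05} — 3 commits.

3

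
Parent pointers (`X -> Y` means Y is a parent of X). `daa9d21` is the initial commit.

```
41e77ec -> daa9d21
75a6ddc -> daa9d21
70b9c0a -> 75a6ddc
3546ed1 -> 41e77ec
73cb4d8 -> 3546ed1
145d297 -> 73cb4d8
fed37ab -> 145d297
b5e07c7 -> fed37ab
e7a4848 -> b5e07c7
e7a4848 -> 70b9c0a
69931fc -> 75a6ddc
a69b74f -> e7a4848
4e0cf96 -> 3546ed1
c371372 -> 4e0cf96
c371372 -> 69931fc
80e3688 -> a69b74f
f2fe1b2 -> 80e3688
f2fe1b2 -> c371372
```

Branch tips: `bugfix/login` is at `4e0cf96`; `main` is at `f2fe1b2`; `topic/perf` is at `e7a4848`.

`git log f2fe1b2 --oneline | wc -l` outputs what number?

Walking parent pointers from f2fe1b2: reachable set = {145d297, 3546ed1, 41e77ec, 4e0cf96, 69931fc, 70b9c0a, 73cb4d8, 75a6ddc, 80e3688, a69b74f, b5e07c7, c371372, daa9d21, e7a4848, f2fe1b2, fed37ab}.
That is 16 commits.

16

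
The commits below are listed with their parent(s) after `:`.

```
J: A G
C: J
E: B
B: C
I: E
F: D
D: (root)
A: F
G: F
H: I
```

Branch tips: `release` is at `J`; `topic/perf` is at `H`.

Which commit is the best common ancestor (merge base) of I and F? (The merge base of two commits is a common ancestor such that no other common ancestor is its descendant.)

Ancestors of I: {A, B, C, D, E, F, G, I, J}.
Ancestors of F: {D, F}.
Common ancestors: {D, F}.
Among these, F is not an ancestor of any other common ancestor — it is the merge base.

F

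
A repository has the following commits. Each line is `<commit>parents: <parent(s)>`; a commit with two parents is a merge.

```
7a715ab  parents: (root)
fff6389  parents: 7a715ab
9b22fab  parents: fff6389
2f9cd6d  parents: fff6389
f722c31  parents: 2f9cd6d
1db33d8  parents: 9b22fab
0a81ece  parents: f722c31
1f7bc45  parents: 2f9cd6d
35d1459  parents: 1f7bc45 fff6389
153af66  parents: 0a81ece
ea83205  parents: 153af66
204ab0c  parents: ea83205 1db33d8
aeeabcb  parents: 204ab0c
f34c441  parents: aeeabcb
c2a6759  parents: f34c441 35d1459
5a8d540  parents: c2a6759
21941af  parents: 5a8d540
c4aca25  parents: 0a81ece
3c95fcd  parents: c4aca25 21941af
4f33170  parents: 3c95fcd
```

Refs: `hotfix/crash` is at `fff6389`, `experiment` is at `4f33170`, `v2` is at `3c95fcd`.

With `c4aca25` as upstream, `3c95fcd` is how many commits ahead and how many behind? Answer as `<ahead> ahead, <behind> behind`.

Reachable from 3c95fcd: {0a81ece, 153af66, 1db33d8, 1f7bc45, 204ab0c, 21941af, 2f9cd6d, 35d1459, 3c95fcd, 5a8d540, 7a715ab, 9b22fab, aeeabcb, c2a6759, c4aca25, ea83205, f34c441, f722c31, fff6389}.
Reachable from c4aca25: {0a81ece, 2f9cd6d, 7a715ab, c4aca25, f722c31, fff6389}.
Only in 3c95fcd's history (ahead): {153af66, 1db33d8, 1f7bc45, 204ab0c, 21941af, 35d1459, 3c95fcd, 5a8d540, 9b22fab, aeeabcb, c2a6759, ea83205, f34c441} — 13.
Only in c4aca25's history (behind): {} — 0.

13 ahead, 0 behind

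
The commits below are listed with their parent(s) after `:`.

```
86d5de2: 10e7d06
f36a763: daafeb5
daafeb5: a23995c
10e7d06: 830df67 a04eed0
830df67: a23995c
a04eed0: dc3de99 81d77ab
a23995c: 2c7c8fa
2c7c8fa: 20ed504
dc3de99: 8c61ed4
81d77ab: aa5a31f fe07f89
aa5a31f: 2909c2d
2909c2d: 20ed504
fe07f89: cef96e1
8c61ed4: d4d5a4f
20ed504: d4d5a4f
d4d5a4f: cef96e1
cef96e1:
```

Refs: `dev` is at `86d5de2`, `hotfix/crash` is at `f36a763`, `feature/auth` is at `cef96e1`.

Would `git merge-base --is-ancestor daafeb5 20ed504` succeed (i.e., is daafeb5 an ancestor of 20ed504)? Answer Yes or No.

Ancestors of 20ed504: {20ed504, cef96e1, d4d5a4f}.
daafeb5 is not in that set, so it is not an ancestor of 20ed504.

No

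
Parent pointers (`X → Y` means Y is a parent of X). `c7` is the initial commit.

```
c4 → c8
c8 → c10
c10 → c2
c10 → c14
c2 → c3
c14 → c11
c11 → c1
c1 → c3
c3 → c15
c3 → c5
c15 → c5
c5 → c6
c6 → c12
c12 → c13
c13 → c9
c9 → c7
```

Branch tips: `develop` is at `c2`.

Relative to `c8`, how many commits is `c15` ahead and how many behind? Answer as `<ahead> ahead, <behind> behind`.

0 ahead, 7 behind

Reachable from c15: {c12, c13, c15, c5, c6, c7, c9}.
Reachable from c8: {c1, c10, c11, c12, c13, c14, c15, c2, c3, c5, c6, c7, c8, c9}.
Only in c15's history (ahead): {} — 0.
Only in c8's history (behind): {c1, c10, c11, c14, c2, c3, c8} — 7.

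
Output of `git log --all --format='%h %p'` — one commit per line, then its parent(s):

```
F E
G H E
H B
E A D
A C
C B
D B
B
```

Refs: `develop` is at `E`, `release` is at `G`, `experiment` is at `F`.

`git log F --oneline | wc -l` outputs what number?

6

Walking parent pointers from F: reachable set = {A, B, C, D, E, F}.
That is 6 commits.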